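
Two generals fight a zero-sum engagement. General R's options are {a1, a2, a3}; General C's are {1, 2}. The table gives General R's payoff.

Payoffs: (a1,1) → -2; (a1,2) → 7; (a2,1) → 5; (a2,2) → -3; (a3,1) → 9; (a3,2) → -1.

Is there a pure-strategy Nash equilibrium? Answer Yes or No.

No

Row minima: a1 → -2, a2 → -3, a3 → -1; maximin = -1.
Column maxima: 1 → 9, 2 → 7; minimax = 7.
-1 ≠ 7, so no pure-strategy equilibrium exists.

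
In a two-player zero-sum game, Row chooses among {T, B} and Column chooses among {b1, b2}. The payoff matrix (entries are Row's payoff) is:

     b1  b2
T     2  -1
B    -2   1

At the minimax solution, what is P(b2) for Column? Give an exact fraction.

2/3

Row minima: T → -1, B → -2; maximin = -1.
Column maxima: b1 → 2, b2 → 1; minimax = 1.
-1 ≠ 1, so there is no saddle point; optimal play is mixed.
Let Row play T with probability p. Expected payoff against b1: 2p + (-2)(1−p) = 4p − 2; against b2: (-1)p + 1(1−p) = −2p + 1.
Setting these equal: 4p − 2 = −2p + 1 ⇒ 6p = 3 ⇒ p = 1/2, and the value is (4)·(1/2) − 2 = 0.
For Column: with q = P(b1), equating T's and B's payoffs gives 3q − 1 = −3q + 1 ⇒ q = 1/3.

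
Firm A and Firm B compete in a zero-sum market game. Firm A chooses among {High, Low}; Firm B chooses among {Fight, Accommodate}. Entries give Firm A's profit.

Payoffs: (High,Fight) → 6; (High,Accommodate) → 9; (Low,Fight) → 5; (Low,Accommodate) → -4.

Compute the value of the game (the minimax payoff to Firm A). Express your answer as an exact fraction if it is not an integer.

6

Row minima: High → 6, Low → -4; maximin = 6.
Column maxima: Fight → 6, Accommodate → 9; minimax = 6.
Since maximin = minimax = 6, there is a saddle point and the value is 6.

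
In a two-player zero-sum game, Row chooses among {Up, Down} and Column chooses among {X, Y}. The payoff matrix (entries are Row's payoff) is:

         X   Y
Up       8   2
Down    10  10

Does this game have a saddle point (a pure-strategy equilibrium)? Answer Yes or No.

Row minima: Up → 2, Down → 10; maximin = 10.
Column maxima: X → 10, Y → 10; minimax = 10.
maximin = minimax = 10, so a saddle point exists.

Yes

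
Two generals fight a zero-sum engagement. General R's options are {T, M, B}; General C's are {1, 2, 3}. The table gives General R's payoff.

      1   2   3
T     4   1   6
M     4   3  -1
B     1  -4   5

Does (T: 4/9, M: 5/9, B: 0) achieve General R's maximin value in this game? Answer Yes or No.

Against 1 this mix gives (4/9)·4 + (5/9)·4 = 4.
Against 2 this mix gives (4/9)·1 + (5/9)·3 = 19/9.
Against 3 this mix gives (4/9)·6 + (5/9)·(-1) = 19/9.
All of General C's active replies (2, 3) yield 19/9, and no column does worse for General R. The mix makes General C indifferent and guarantees 19/9, so it is optimal.

Yes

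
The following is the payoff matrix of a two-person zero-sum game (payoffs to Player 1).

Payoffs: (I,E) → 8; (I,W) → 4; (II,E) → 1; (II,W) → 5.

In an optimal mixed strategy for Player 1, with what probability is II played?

1/2

Row minima: I → 4, II → 1; maximin = 4.
Column maxima: E → 8, W → 5; minimax = 5.
4 ≠ 5, so there is no saddle point; optimal play is mixed.
Let Player 1 play I with probability p. Expected payoff against E: 8p + 1(1−p) = 7p + 1; against W: 4p + 5(1−p) = −p + 5.
Setting these equal: 7p + 1 = −p + 5 ⇒ 8p = 4 ⇒ p = 1/2, and the value is (7)·(1/2) + 1 = 9/2.
For Player 2: with q = P(E), equating I's and II's payoffs gives 4q + 4 = −4q + 5 ⇒ q = 1/8.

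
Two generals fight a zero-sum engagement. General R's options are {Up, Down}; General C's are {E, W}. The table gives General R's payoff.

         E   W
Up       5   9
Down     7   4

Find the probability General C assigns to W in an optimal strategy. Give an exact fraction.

Row minima: Up → 5, Down → 4; maximin = 5.
Column maxima: E → 7, W → 9; minimax = 7.
5 ≠ 7, so there is no saddle point; optimal play is mixed.
Let General R play Up with probability p. Expected payoff against E: 5p + 7(1−p) = −2p + 7; against W: 9p + 4(1−p) = 5p + 4.
Setting these equal: −2p + 7 = 5p + 4 ⇒ −7p = -3 ⇒ p = 3/7, and the value is (-2)·(3/7) + 7 = 43/7.
For General C: with q = P(E), equating Up's and Down's payoffs gives −4q + 9 = 3q + 4 ⇒ q = 5/7.

2/7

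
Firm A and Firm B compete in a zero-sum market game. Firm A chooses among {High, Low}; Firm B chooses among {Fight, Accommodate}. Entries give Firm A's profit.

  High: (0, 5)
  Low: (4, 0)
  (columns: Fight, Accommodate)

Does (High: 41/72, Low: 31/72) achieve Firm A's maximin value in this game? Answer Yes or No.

Against Fight this mix gives (41/72)·0 + (31/72)·4 = 31/18.
Against Accommodate this mix gives (41/72)·5 + (31/72)·0 = 205/72.
Firm B will play Fight, holding Firm A to 31/18. Shifting weight toward the row that does better against Fight would raise this floor (the equalizing mix achieves 20/9 against both Fight and Accommodate), so the proposed strategy is not optimal.

No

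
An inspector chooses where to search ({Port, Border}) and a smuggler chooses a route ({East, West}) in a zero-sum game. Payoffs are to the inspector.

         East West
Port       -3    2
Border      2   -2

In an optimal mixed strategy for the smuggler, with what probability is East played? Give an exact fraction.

4/9

Row minima: Port → -3, Border → -2; maximin = -2.
Column maxima: East → 2, West → 2; minimax = 2.
-2 ≠ 2, so there is no saddle point; optimal play is mixed.
Let the inspector play Port with probability p. Expected payoff against East: (-3)p + 2(1−p) = −5p + 2; against West: 2p + (-2)(1−p) = 4p − 2.
Setting these equal: −5p + 2 = 4p − 2 ⇒ −9p = -4 ⇒ p = 4/9, and the value is (-5)·(4/9) + 2 = -2/9.
For the smuggler: with q = P(East), equating Port's and Border's payoffs gives −5q + 2 = 4q − 2 ⇒ q = 4/9.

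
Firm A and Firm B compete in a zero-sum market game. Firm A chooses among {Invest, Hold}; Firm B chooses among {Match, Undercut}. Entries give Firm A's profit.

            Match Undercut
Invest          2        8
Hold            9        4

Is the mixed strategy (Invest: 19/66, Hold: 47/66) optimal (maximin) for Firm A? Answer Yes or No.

Against Match this mix gives (19/66)·2 + (47/66)·9 = 461/66.
Against Undercut this mix gives (19/66)·8 + (47/66)·4 = 170/33.
Firm B will play Undercut, holding Firm A to 170/33. Shifting weight toward the row that does better against Undercut would raise this floor (the equalizing mix achieves 64/11 against both Undercut and Match), so the proposed strategy is not optimal.

No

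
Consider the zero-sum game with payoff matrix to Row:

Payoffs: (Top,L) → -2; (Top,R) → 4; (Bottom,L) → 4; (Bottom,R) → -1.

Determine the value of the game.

Row minima: Top → -2, Bottom → -1; maximin = -1.
Column maxima: L → 4, R → 4; minimax = 4.
-1 ≠ 4, so there is no saddle point; optimal play is mixed.
Let Row play Top with probability p. Expected payoff against L: (-2)p + 4(1−p) = −6p + 4; against R: 4p + (-1)(1−p) = 5p − 1.
Setting these equal: −6p + 4 = 5p − 1 ⇒ −11p = -5 ⇒ p = 5/11, and the value is (-6)·(5/11) + 4 = 14/11.
For Column: with q = P(L), equating Top's and Bottom's payoffs gives −6q + 4 = 5q − 1 ⇒ q = 5/11.

14/11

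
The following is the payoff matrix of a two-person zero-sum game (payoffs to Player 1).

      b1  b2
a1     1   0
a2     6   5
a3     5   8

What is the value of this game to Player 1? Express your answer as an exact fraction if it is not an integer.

Row minima: a1 → 0, a2 → 5, a3 → 5; maximin = 5.
Column maxima: b1 → 6, b2 → 8; minimax = 6.
5 ≠ 6, so there is no saddle point; optimal play is mixed.
a1 is strictly dominated by a2, so Player 1 never plays it.
On the remaining 2×2 (a2, a3 vs b1, b2):
Let Player 1 play a2 with probability p. Expected payoff against b1: 6p + 5(1−p) = p + 5; against b2: 5p + 8(1−p) = −3p + 8.
Setting these equal: p + 5 = −3p + 8 ⇒ 4p = 3 ⇒ p = 3/4, and the value is (1)·(3/4) + 5 = 23/4.
For Player 2: with q = P(b1), equating a2's and a3's payoffs gives q + 5 = −3q + 8 ⇒ q = 3/4.

23/4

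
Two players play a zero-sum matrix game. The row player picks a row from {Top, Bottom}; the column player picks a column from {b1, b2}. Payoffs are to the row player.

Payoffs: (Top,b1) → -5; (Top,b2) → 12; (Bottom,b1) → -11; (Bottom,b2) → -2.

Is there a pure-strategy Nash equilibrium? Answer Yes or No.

Row minima: Top → -5, Bottom → -11; maximin = -5.
Column maxima: b1 → -5, b2 → 12; minimax = -5.
maximin = minimax = -5, so a saddle point exists.

Yes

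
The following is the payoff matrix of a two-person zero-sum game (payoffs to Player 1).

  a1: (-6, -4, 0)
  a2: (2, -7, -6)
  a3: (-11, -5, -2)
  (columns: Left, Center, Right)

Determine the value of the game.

-50/11

Row minima: a1 → -6, a2 → -7, a3 → -11; maximin = -6.
Column maxima: Left → 2, Center → -4, Right → 0; minimax = -4.
-6 ≠ -4, so there is no saddle point; optimal play is mixed.
a3 is strictly dominated by a1, so Player 1 never plays it.
Right is strictly dominated by Center (it gives Player 1 strictly more in every row), so Player 2 never plays it.
On the remaining 2×2 (a1, a2 vs Left, Center):
Let Player 1 play a1 with probability p. Expected payoff against Left: (-6)p + 2(1−p) = −8p + 2; against Center: (-4)p + (-7)(1−p) = 3p − 7.
Setting these equal: −8p + 2 = 3p − 7 ⇒ −11p = -9 ⇒ p = 9/11, and the value is (-8)·(9/11) + 2 = -50/11.
For Player 2: with q = P(Left), equating a1's and a2's payoffs gives −2q − 4 = 9q − 7 ⇒ q = 3/11.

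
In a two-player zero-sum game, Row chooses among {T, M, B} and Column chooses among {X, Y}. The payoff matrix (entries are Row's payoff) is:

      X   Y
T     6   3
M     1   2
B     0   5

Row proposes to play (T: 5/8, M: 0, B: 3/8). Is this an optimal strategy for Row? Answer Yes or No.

Against X this mix gives (5/8)·6 + (3/8)·0 = 15/4.
Against Y this mix gives (5/8)·3 + (3/8)·5 = 15/4.
All of Column's active replies (X, Y) yield 15/4, and no column does worse for Row. The mix makes Column indifferent and guarantees 15/4, so it is optimal.

Yes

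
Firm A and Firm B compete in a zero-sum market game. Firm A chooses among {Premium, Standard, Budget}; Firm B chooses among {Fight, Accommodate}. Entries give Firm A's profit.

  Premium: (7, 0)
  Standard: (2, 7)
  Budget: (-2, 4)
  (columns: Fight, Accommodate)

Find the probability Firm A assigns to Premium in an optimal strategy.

Row minima: Premium → 0, Standard → 2, Budget → -2; maximin = 2.
Column maxima: Fight → 7, Accommodate → 7; minimax = 7.
2 ≠ 7, so there is no saddle point; optimal play is mixed.
Budget is strictly dominated by Standard, so Firm A never plays it.
On the remaining 2×2 (Premium, Standard vs Fight, Accommodate):
Let Firm A play Premium with probability p. Expected payoff against Fight: 7p + 2(1−p) = 5p + 2; against Accommodate: 0p + 7(1−p) = −7p + 7.
Setting these equal: 5p + 2 = −7p + 7 ⇒ 12p = 5 ⇒ p = 5/12, and the value is (5)·(5/12) + 2 = 49/12.
For Firm B: with q = P(Fight), equating Premium's and Standard's payoffs gives 7q = −5q + 7 ⇒ q = 7/12.

5/12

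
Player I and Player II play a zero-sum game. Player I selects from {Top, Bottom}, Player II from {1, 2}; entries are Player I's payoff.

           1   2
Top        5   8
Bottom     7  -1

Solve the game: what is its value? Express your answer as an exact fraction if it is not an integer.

61/11

Row minima: Top → 5, Bottom → -1; maximin = 5.
Column maxima: 1 → 7, 2 → 8; minimax = 7.
5 ≠ 7, so there is no saddle point; optimal play is mixed.
Let Player I play Top with probability p. Expected payoff against 1: 5p + 7(1−p) = −2p + 7; against 2: 8p + (-1)(1−p) = 9p − 1.
Setting these equal: −2p + 7 = 9p − 1 ⇒ −11p = -8 ⇒ p = 8/11, and the value is (-2)·(8/11) + 7 = 61/11.
For Player II: with q = P(1), equating Top's and Bottom's payoffs gives −3q + 8 = 8q − 1 ⇒ q = 9/11.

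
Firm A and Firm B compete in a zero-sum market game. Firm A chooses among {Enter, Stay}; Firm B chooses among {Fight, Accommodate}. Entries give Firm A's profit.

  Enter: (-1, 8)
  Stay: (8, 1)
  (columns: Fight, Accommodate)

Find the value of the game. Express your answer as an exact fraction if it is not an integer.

65/16

Row minima: Enter → -1, Stay → 1; maximin = 1.
Column maxima: Fight → 8, Accommodate → 8; minimax = 8.
1 ≠ 8, so there is no saddle point; optimal play is mixed.
Let Firm A play Enter with probability p. Expected payoff against Fight: (-1)p + 8(1−p) = −9p + 8; against Accommodate: 8p + 1(1−p) = 7p + 1.
Setting these equal: −9p + 8 = 7p + 1 ⇒ −16p = -7 ⇒ p = 7/16, and the value is (-9)·(7/16) + 8 = 65/16.
For Firm B: with q = P(Fight), equating Enter's and Stay's payoffs gives −9q + 8 = 7q + 1 ⇒ q = 7/16.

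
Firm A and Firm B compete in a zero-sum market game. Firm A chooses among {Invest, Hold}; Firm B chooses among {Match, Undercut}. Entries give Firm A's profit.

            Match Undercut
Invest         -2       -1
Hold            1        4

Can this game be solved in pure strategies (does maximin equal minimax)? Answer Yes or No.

Yes

Row minima: Invest → -2, Hold → 1; maximin = 1.
Column maxima: Match → 1, Undercut → 4; minimax = 1.
maximin = minimax = 1, so a saddle point exists.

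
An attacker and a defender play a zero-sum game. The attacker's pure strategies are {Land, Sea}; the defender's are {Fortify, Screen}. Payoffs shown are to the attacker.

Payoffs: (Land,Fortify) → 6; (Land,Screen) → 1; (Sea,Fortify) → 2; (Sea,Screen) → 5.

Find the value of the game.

Row minima: Land → 1, Sea → 2; maximin = 2.
Column maxima: Fortify → 6, Screen → 5; minimax = 5.
2 ≠ 5, so there is no saddle point; optimal play is mixed.
Let the attacker play Land with probability p. Expected payoff against Fortify: 6p + 2(1−p) = 4p + 2; against Screen: 1p + 5(1−p) = −4p + 5.
Setting these equal: 4p + 2 = −4p + 5 ⇒ 8p = 3 ⇒ p = 3/8, and the value is (4)·(3/8) + 2 = 7/2.
For the defender: with q = P(Fortify), equating Land's and Sea's payoffs gives 5q + 1 = −3q + 5 ⇒ q = 1/2.

7/2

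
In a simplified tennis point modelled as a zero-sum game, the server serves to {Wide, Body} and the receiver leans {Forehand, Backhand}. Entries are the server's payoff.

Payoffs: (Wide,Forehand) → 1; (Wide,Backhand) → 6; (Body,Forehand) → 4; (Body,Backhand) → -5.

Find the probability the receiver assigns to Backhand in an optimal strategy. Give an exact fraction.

Row minima: Wide → 1, Body → -5; maximin = 1.
Column maxima: Forehand → 4, Backhand → 6; minimax = 4.
1 ≠ 4, so there is no saddle point; optimal play is mixed.
Let the server play Wide with probability p. Expected payoff against Forehand: 1p + 4(1−p) = −3p + 4; against Backhand: 6p + (-5)(1−p) = 11p − 5.
Setting these equal: −3p + 4 = 11p − 5 ⇒ −14p = -9 ⇒ p = 9/14, and the value is (-3)·(9/14) + 4 = 29/14.
For the receiver: with q = P(Forehand), equating Wide's and Body's payoffs gives −5q + 6 = 9q − 5 ⇒ q = 11/14.

3/14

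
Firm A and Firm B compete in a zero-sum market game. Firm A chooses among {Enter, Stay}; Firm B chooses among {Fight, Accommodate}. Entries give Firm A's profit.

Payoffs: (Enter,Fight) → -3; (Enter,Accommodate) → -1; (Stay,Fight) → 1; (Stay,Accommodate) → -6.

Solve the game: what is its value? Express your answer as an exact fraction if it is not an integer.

Row minima: Enter → -3, Stay → -6; maximin = -3.
Column maxima: Fight → 1, Accommodate → -1; minimax = -1.
-3 ≠ -1, so there is no saddle point; optimal play is mixed.
Let Firm A play Enter with probability p. Expected payoff against Fight: (-3)p + 1(1−p) = −4p + 1; against Accommodate: (-1)p + (-6)(1−p) = 5p − 6.
Setting these equal: −4p + 1 = 5p − 6 ⇒ −9p = -7 ⇒ p = 7/9, and the value is (-4)·(7/9) + 1 = -19/9.
For Firm B: with q = P(Fight), equating Enter's and Stay's payoffs gives −2q − 1 = 7q − 6 ⇒ q = 5/9.

-19/9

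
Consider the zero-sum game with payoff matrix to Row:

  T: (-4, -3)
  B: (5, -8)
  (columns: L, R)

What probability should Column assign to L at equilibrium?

5/14

Row minima: T → -4, B → -8; maximin = -4.
Column maxima: L → 5, R → -3; minimax = -3.
-4 ≠ -3, so there is no saddle point; optimal play is mixed.
Let Row play T with probability p. Expected payoff against L: (-4)p + 5(1−p) = −9p + 5; against R: (-3)p + (-8)(1−p) = 5p − 8.
Setting these equal: −9p + 5 = 5p − 8 ⇒ −14p = -13 ⇒ p = 13/14, and the value is (-9)·(13/14) + 5 = -47/14.
For Column: with q = P(L), equating T's and B's payoffs gives −q − 3 = 13q − 8 ⇒ q = 5/14.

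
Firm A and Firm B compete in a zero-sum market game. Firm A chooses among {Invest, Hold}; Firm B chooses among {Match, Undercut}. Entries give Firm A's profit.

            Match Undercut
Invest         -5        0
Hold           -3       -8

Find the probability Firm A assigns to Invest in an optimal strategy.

1/2

Row minima: Invest → -5, Hold → -8; maximin = -5.
Column maxima: Match → -3, Undercut → 0; minimax = -3.
-5 ≠ -3, so there is no saddle point; optimal play is mixed.
Let Firm A play Invest with probability p. Expected payoff against Match: (-5)p + (-3)(1−p) = −2p − 3; against Undercut: 0p + (-8)(1−p) = 8p − 8.
Setting these equal: −2p − 3 = 8p − 8 ⇒ −10p = -5 ⇒ p = 1/2, and the value is (-2)·(1/2) − 3 = -4.
For Firm B: with q = P(Match), equating Invest's and Hold's payoffs gives −5q = 5q − 8 ⇒ q = 4/5.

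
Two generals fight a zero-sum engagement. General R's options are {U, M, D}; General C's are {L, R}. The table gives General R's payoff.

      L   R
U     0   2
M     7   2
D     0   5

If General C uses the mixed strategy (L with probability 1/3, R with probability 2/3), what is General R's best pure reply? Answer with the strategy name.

Expected payoff of U: (1/3)·0 + (2/3)·2 = 4/3.
Expected payoff of M: (1/3)·7 + (2/3)·2 = 11/3.
Expected payoff of D: (1/3)·0 + (2/3)·5 = 10/3.
The largest is 11/3, so General R's best response is M.

M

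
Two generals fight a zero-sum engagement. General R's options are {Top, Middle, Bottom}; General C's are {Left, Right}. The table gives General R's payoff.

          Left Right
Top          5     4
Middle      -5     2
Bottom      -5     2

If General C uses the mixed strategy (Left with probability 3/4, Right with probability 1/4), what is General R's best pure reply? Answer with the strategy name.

Expected payoff of Top: (3/4)·5 + (1/4)·4 = 19/4.
Expected payoff of Middle: (3/4)·(-5) + (1/4)·2 = -13/4.
Expected payoff of Bottom: (3/4)·(-5) + (1/4)·2 = -13/4.
The largest is 19/4, so General R's best response is Top.

Top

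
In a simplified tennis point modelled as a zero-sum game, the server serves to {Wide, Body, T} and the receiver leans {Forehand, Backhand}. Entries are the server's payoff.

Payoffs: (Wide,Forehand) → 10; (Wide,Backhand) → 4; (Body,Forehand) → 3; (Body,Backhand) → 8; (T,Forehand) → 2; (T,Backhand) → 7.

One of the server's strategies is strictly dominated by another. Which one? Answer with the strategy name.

Body gives a strictly higher payoff than T against every column: 3 > 2, 8 > 7.
So T is strictly dominated and the server never plays it.

T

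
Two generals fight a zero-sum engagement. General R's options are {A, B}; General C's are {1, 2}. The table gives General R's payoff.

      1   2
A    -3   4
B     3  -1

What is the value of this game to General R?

Row minima: A → -3, B → -1; maximin = -1.
Column maxima: 1 → 3, 2 → 4; minimax = 3.
-1 ≠ 3, so there is no saddle point; optimal play is mixed.
Let General R play A with probability p. Expected payoff against 1: (-3)p + 3(1−p) = −6p + 3; against 2: 4p + (-1)(1−p) = 5p − 1.
Setting these equal: −6p + 3 = 5p − 1 ⇒ −11p = -4 ⇒ p = 4/11, and the value is (-6)·(4/11) + 3 = 9/11.
For General C: with q = P(1), equating A's and B's payoffs gives −7q + 4 = 4q − 1 ⇒ q = 5/11.

9/11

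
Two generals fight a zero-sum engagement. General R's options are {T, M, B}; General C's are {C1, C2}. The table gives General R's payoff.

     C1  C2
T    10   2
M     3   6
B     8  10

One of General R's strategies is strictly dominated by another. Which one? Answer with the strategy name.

B gives a strictly higher payoff than M against every column: 8 > 3, 10 > 6.
So M is strictly dominated and General R never plays it.

M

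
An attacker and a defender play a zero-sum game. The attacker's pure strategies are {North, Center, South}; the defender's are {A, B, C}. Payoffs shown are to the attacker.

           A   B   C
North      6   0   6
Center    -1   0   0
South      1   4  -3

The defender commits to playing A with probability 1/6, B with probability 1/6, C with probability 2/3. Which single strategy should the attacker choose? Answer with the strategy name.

Expected payoff of North: (1/6)·6 + (1/6)·0 + (2/3)·6 = 5.
Expected payoff of Center: (1/6)·(-1) + (1/6)·0 + (2/3)·0 = -1/6.
Expected payoff of South: (1/6)·1 + (1/6)·4 + (2/3)·(-3) = -7/6.
The largest is 5, so the attacker's best response is North.

North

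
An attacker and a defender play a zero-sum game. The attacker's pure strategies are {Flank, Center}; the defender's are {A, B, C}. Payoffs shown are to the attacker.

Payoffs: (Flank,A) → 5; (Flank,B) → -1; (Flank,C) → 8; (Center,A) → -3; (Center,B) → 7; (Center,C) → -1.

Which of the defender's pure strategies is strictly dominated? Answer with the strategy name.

C

A holds the attacker's payoff strictly below C in every row: 5 < 8, -3 < -1.
So C is strictly dominated for the defender.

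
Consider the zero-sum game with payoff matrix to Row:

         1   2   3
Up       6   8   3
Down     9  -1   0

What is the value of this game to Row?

3

Row minima: Up → 3, Down → -1; maximin = 3.
Column maxima: 1 → 9, 2 → 8, 3 → 3; minimax = 3.
Since maximin = minimax = 3, there is a saddle point and the value is 3.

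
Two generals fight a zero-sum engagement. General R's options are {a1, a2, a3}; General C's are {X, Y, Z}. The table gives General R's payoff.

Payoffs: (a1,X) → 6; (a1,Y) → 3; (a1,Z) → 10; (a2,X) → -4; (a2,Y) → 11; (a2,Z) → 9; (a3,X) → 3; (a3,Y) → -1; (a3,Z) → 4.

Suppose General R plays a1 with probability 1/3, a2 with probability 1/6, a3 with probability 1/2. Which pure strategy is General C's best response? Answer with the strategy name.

Y

If General C plays X, General R's expected payoff is (1/3)·6 + (1/6)·(-4) + (1/2)·3 = 17/6.
If General C plays Y, General R's expected payoff is (1/3)·3 + (1/6)·11 + (1/2)·(-1) = 7/3.
If General C plays Z, General R's expected payoff is (1/3)·10 + (1/6)·9 + (1/2)·4 = 41/6.
General C minimizes General R's payoff; the smallest is 7/3, so the best response is Y.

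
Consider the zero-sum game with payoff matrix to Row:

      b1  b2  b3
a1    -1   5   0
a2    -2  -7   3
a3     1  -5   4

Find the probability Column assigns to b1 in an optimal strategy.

Row minima: a1 → -1, a2 → -7, a3 → -5; maximin = -1.
Column maxima: b1 → 1, b2 → 5, b3 → 4; minimax = 1.
-1 ≠ 1, so there is no saddle point; optimal play is mixed.
a2 is strictly dominated by a3, so Row never plays it.
b3 is strictly dominated by b1 (it gives Row strictly more in every row), so Column never plays it.
On the remaining 2×2 (a1, a3 vs b1, b2):
Let Row play a1 with probability p. Expected payoff against b1: (-1)p + 1(1−p) = −2p + 1; against b2: 5p + (-5)(1−p) = 10p − 5.
Setting these equal: −2p + 1 = 10p − 5 ⇒ −12p = -6 ⇒ p = 1/2, and the value is (-2)·(1/2) + 1 = 0.
For Column: with q = P(b1), equating a1's and a3's payoffs gives −6q + 5 = 6q − 5 ⇒ q = 5/6.

5/6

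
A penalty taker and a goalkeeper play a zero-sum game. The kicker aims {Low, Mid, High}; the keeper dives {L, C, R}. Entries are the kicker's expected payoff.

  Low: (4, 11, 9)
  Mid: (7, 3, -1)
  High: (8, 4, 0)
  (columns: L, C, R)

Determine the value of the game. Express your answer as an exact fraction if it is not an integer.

Row minima: Low → 4, Mid → -1, High → 0; maximin = 4.
Column maxima: L → 8, C → 11, R → 9; minimax = 8.
4 ≠ 8, so there is no saddle point; optimal play is mixed.
Mid is strictly dominated by High, so the kicker never plays it.
C is strictly dominated by R (it gives the kicker strictly more in every row), so the keeper never plays it.
On the remaining 2×2 (Low, High vs L, R):
Let the kicker play Low with probability p. Expected payoff against L: 4p + 8(1−p) = −4p + 8; against R: 9p + 0(1−p) = 9p.
Setting these equal: −4p + 8 = 9p ⇒ −13p = -8 ⇒ p = 8/13, and the value is (-4)·(8/13) + 8 = 72/13.
For the keeper: with q = P(L), equating Low's and High's payoffs gives −5q + 9 = 8q ⇒ q = 9/13.

72/13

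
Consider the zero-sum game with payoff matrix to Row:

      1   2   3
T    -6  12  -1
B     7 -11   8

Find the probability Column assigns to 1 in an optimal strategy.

Row minima: T → -6, B → -11; maximin = -6.
Column maxima: 1 → 7, 2 → 12, 3 → 8; minimax = 7.
-6 ≠ 7, so there is no saddle point; optimal play is mixed.
3 is strictly dominated by 1 (it gives Row strictly more in every row), so Column never plays it.
On the remaining 2×2 (T, B vs 1, 2):
Let Row play T with probability p. Expected payoff against 1: (-6)p + 7(1−p) = −13p + 7; against 2: 12p + (-11)(1−p) = 23p − 11.
Setting these equal: −13p + 7 = 23p − 11 ⇒ −36p = -18 ⇒ p = 1/2, and the value is (-13)·(1/2) + 7 = 1/2.
For Column: with q = P(1), equating T's and B's payoffs gives −18q + 12 = 18q − 11 ⇒ q = 23/36.

23/36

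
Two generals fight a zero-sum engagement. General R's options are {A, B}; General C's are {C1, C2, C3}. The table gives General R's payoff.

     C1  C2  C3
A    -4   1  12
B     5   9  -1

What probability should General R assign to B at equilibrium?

Row minima: A → -4, B → -1; maximin = -1.
Column maxima: C1 → 5, C2 → 9, C3 → 12; minimax = 5.
-1 ≠ 5, so there is no saddle point; optimal play is mixed.
C2 is strictly dominated by C1 (it gives General R strictly more in every row), so General C never plays it.
On the remaining 2×2 (A, B vs C1, C3):
Let General R play A with probability p. Expected payoff against C1: (-4)p + 5(1−p) = −9p + 5; against C3: 12p + (-1)(1−p) = 13p − 1.
Setting these equal: −9p + 5 = 13p − 1 ⇒ −22p = -6 ⇒ p = 3/11, and the value is (-9)·(3/11) + 5 = 28/11.
For General C: with q = P(C1), equating A's and B's payoffs gives −16q + 12 = 6q − 1 ⇒ q = 13/22.

8/11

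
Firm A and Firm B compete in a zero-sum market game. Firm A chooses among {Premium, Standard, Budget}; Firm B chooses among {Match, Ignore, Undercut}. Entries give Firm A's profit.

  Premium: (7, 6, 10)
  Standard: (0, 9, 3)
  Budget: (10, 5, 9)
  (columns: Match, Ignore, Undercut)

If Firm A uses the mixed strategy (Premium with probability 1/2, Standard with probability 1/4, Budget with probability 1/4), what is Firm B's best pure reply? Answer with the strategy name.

Match

If Firm B plays Match, Firm A's expected payoff is (1/2)·7 + (1/4)·0 + (1/4)·10 = 6.
If Firm B plays Ignore, Firm A's expected payoff is (1/2)·6 + (1/4)·9 + (1/4)·5 = 13/2.
If Firm B plays Undercut, Firm A's expected payoff is (1/2)·10 + (1/4)·3 + (1/4)·9 = 8.
Firm B minimizes Firm A's payoff; the smallest is 6, so the best response is Match.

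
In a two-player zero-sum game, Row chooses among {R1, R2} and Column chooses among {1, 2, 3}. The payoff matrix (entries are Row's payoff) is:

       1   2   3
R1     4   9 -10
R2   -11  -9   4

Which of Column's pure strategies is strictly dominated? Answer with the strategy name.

2

1 holds Row's payoff strictly below 2 in every row: 4 < 9, -11 < -9.
So 2 is strictly dominated for Column.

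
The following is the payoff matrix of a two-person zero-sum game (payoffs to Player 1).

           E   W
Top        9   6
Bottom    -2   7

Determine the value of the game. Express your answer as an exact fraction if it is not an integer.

25/4

Row minima: Top → 6, Bottom → -2; maximin = 6.
Column maxima: E → 9, W → 7; minimax = 7.
6 ≠ 7, so there is no saddle point; optimal play is mixed.
Let Player 1 play Top with probability p. Expected payoff against E: 9p + (-2)(1−p) = 11p − 2; against W: 6p + 7(1−p) = −p + 7.
Setting these equal: 11p − 2 = −p + 7 ⇒ 12p = 9 ⇒ p = 3/4, and the value is (11)·(3/4) − 2 = 25/4.
For Player 2: with q = P(E), equating Top's and Bottom's payoffs gives 3q + 6 = −9q + 7 ⇒ q = 1/12.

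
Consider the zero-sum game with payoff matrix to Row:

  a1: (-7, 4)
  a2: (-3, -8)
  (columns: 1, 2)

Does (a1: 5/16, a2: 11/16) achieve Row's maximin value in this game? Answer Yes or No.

Yes

Against 1 this mix gives (5/16)·(-7) + (11/16)·(-3) = -17/4.
Against 2 this mix gives (5/16)·4 + (11/16)·(-8) = -17/4.
All of Column's active replies (1, 2) yield -17/4, and no column does worse for Row. The mix makes Column indifferent and guarantees -17/4, so it is optimal.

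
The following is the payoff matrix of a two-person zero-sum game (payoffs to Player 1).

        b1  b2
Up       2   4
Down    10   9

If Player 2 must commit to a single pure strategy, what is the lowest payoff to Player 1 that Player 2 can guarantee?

9

Column maxima: b1 → 10, b2 → 9.
The smallest of these is 9.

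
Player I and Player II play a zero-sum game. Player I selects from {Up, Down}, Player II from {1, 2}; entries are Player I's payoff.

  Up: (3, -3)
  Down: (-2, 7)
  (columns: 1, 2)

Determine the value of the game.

Row minima: Up → -3, Down → -2; maximin = -2.
Column maxima: 1 → 3, 2 → 7; minimax = 3.
-2 ≠ 3, so there is no saddle point; optimal play is mixed.
Let Player I play Up with probability p. Expected payoff against 1: 3p + (-2)(1−p) = 5p − 2; against 2: (-3)p + 7(1−p) = −10p + 7.
Setting these equal: 5p − 2 = −10p + 7 ⇒ 15p = 9 ⇒ p = 3/5, and the value is (5)·(3/5) − 2 = 1.
For Player II: with q = P(1), equating Up's and Down's payoffs gives 6q − 3 = −9q + 7 ⇒ q = 2/3.

1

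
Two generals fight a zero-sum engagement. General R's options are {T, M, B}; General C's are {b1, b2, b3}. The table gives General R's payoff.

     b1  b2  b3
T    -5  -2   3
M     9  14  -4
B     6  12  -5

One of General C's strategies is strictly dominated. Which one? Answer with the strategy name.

b2

b1 holds General R's payoff strictly below b2 in every row: -5 < -2, 9 < 14, 6 < 12.
So b2 is strictly dominated for General C.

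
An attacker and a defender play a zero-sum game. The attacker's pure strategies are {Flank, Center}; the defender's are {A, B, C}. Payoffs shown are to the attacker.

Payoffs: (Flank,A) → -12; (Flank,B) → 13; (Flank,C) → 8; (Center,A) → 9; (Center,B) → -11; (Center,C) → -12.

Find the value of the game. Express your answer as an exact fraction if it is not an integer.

Row minima: Flank → -12, Center → -12; maximin = -12.
Column maxima: A → 9, B → 13, C → 8; minimax = 8.
-12 ≠ 8, so there is no saddle point; optimal play is mixed.
B is strictly dominated by C (it gives the attacker strictly more in every row), so the defender never plays it.
On the remaining 2×2 (Flank, Center vs A, C):
Let the attacker play Flank with probability p. Expected payoff against A: (-12)p + 9(1−p) = −21p + 9; against C: 8p + (-12)(1−p) = 20p − 12.
Setting these equal: −21p + 9 = 20p − 12 ⇒ −41p = -21 ⇒ p = 21/41, and the value is (-21)·(21/41) + 9 = -72/41.
For the defender: with q = P(A), equating Flank's and Center's payoffs gives −20q + 8 = 21q − 12 ⇒ q = 20/41.

-72/41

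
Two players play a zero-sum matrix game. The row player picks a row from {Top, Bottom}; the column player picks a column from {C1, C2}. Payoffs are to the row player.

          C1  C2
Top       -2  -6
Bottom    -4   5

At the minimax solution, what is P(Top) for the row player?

9/13

Row minima: Top → -6, Bottom → -4; maximin = -4.
Column maxima: C1 → -2, C2 → 5; minimax = -2.
-4 ≠ -2, so there is no saddle point; optimal play is mixed.
Let the row player play Top with probability p. Expected payoff against C1: (-2)p + (-4)(1−p) = 2p − 4; against C2: (-6)p + 5(1−p) = −11p + 5.
Setting these equal: 2p − 4 = −11p + 5 ⇒ 13p = 9 ⇒ p = 9/13, and the value is (2)·(9/13) − 4 = -34/13.
For the column player: with q = P(C1), equating Top's and Bottom's payoffs gives 4q − 6 = −9q + 5 ⇒ q = 11/13.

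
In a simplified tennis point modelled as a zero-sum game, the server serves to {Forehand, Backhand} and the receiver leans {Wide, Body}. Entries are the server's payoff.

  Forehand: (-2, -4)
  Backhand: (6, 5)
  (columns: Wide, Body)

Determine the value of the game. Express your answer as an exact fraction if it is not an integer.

5

Row minima: Forehand → -4, Backhand → 5; maximin = 5.
Column maxima: Wide → 6, Body → 5; minimax = 5.
Since maximin = minimax = 5, there is a saddle point and the value is 5.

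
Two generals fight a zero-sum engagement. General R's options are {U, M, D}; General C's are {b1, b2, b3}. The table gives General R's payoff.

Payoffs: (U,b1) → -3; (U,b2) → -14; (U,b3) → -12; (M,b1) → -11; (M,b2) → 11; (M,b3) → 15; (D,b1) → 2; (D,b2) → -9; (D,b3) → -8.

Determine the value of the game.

-7/3

Row minima: U → -14, M → -11, D → -9; maximin = -9.
Column maxima: b1 → 2, b2 → 11, b3 → 15; minimax = 2.
-9 ≠ 2, so there is no saddle point; optimal play is mixed.
U is strictly dominated by D, so General R never plays it.
b3 is strictly dominated by b2 (it gives General R strictly more in every row), so General C never plays it.
On the remaining 2×2 (M, D vs b1, b2):
Let General R play M with probability p. Expected payoff against b1: (-11)p + 2(1−p) = −13p + 2; against b2: 11p + (-9)(1−p) = 20p − 9.
Setting these equal: −13p + 2 = 20p − 9 ⇒ −33p = -11 ⇒ p = 1/3, and the value is (-13)·(1/3) + 2 = -7/3.
For General C: with q = P(b1), equating M's and D's payoffs gives −22q + 11 = 11q − 9 ⇒ q = 20/33.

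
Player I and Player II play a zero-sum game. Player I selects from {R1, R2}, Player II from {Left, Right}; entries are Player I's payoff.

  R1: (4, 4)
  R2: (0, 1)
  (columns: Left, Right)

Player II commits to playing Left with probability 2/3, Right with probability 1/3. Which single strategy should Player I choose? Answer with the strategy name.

R1

Expected payoff of R1: (2/3)·4 + (1/3)·4 = 4.
Expected payoff of R2: (2/3)·0 + (1/3)·1 = 1/3.
The largest is 4, so Player I's best response is R1.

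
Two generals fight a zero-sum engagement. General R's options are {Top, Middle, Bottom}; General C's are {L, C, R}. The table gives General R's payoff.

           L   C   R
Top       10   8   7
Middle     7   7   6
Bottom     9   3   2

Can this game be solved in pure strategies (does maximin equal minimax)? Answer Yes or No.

Row minima: Top → 7, Middle → 6, Bottom → 2; maximin = 7.
Column maxima: L → 10, C → 8, R → 7; minimax = 7.
maximin = minimax = 7, so a saddle point exists.

Yes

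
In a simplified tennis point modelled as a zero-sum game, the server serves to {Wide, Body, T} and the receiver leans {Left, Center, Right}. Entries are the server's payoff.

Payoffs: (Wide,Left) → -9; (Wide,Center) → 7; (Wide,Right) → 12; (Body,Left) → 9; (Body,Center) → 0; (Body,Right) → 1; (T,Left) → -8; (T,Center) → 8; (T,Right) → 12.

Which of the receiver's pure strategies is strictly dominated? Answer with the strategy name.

Center holds the server's payoff strictly below Right in every row: 7 < 12, 0 < 1, 8 < 12.
So Right is strictly dominated for the receiver.

Right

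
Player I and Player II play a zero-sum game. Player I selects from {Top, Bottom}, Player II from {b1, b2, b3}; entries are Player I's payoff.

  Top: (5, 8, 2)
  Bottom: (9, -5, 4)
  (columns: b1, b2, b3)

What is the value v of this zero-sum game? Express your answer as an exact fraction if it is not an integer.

Row minima: Top → 2, Bottom → -5; maximin = 2.
Column maxima: b1 → 9, b2 → 8, b3 → 4; minimax = 4.
2 ≠ 4, so there is no saddle point; optimal play is mixed.
b1 is strictly dominated by b3 (it gives Player I strictly more in every row), so Player II never plays it.
On the remaining 2×2 (Top, Bottom vs b2, b3):
Let Player I play Top with probability p. Expected payoff against b2: 8p + (-5)(1−p) = 13p − 5; against b3: 2p + 4(1−p) = −2p + 4.
Setting these equal: 13p − 5 = −2p + 4 ⇒ 15p = 9 ⇒ p = 3/5, and the value is (13)·(3/5) − 5 = 14/5.
For Player II: with q = P(b2), equating Top's and Bottom's payoffs gives 6q + 2 = −9q + 4 ⇒ q = 2/15.

14/5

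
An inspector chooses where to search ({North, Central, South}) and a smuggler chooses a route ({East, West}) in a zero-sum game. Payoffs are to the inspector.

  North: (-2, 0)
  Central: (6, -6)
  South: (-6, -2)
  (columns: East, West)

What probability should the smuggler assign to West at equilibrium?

4/7

Row minima: North → -2, Central → -6, South → -6; maximin = -2.
Column maxima: East → 6, West → 0; minimax = 0.
-2 ≠ 0, so there is no saddle point; optimal play is mixed.
South is strictly dominated by North, so the inspector never plays it.
On the remaining 2×2 (North, Central vs East, West):
Let the inspector play North with probability p. Expected payoff against East: (-2)p + 6(1−p) = −8p + 6; against West: 0p + (-6)(1−p) = 6p − 6.
Setting these equal: −8p + 6 = 6p − 6 ⇒ −14p = -12 ⇒ p = 6/7, and the value is (-8)·(6/7) + 6 = -6/7.
For the smuggler: with q = P(East), equating North's and Central's payoffs gives −2q = 12q − 6 ⇒ q = 3/7.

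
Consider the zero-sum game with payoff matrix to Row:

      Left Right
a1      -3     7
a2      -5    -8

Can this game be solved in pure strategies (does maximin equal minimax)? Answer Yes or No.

Yes

Row minima: a1 → -3, a2 → -8; maximin = -3.
Column maxima: Left → -3, Right → 7; minimax = -3.
maximin = minimax = -3, so a saddle point exists.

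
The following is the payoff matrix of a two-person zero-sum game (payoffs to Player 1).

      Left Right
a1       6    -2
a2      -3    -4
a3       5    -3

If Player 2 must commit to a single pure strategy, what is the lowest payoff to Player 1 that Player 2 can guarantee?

Column maxima: Left → 6, Right → -2.
The smallest of these is -2.

-2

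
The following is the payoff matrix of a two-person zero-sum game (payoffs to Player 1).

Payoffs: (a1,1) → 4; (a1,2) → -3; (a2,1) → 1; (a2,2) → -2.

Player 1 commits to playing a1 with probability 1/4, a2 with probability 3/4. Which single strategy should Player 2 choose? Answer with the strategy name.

If Player 2 plays 1, Player 1's expected payoff is (1/4)·4 + (3/4)·1 = 7/4.
If Player 2 plays 2, Player 1's expected payoff is (1/4)·(-3) + (3/4)·(-2) = -9/4.
Player 2 minimizes Player 1's payoff; the smallest is -9/4, so the best response is 2.

2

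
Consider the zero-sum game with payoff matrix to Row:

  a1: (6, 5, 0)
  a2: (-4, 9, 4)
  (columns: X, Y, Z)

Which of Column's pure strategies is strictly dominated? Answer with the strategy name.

Y

Z holds Row's payoff strictly below Y in every row: 0 < 5, 4 < 9.
So Y is strictly dominated for Column.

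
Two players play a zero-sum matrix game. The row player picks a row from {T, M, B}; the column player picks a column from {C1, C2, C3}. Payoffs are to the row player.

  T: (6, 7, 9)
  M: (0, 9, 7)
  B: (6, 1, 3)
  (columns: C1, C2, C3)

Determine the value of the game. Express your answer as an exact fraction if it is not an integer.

6

Row minima: T → 6, M → 0, B → 1; maximin = 6.
Column maxima: C1 → 6, C2 → 9, C3 → 9; minimax = 6.
Since maximin = minimax = 6, there is a saddle point and the value is 6.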